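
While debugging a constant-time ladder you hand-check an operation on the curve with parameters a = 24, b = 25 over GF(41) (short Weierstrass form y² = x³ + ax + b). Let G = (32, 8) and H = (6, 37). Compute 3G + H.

(13, 22)

First 3G:
Repeated addition: build up to 3G.
2G: tangent at (32, 8): λ = (3·32² + 24)/(2·8) ≡ 21/16. 16⁻¹ ≡ 18 (mod 41), so λ ≡ 21·18 ≡ 9.
  x = λ² - 32 - 32 = 81 - 64 ≡ 17; y = λ·(32 - 17) - 8 ≡ 4. → (17, 4)
3G: (17, 4) + (32, 8). λ = (8 - 4)/(32 - 17) ≡ 4/15 mod 41. 15⁻¹ ≡ 11 (mod 41), so λ ≡ 3.
  x = λ² - 17 - 32 = 9 - 49 ≡ 1; y = λ·(17 - 1) - 4 ≡ 3. → (1, 3)
3G = (1, 3).
Finally 3G + H:
(1, 3) + (6, 37). λ = (37 - 3)/(6 - 1) ≡ 34/5 mod 41. 5⁻¹ ≡ 33 (mod 41) since 5·33 = 165 ≡ 1, so λ ≡ 15.
  x = λ² - 1 - 6 = 225 - 7 ≡ 13; y = λ·(1 - 13) - 3 ≡ 22. → (13, 22)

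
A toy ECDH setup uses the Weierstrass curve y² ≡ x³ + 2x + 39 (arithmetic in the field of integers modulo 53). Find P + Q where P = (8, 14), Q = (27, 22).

(8, 14) + (27, 22). λ = (22 - 14)/(27 - 8) ≡ 8/19 mod 53. 19⁻¹ ≡ 14 (mod 53), so λ ≡ 6.
  x = λ² - 8 - 27 = 36 - 35 ≡ 1; y = λ·(8 - 1) - 14 ≡ 28. → (1, 28)

(1, 28)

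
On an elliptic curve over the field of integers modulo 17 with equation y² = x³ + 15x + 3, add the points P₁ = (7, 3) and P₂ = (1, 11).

(7, 3) + (1, 11). λ = (11 - 3)/(1 - 7) ≡ 8/11 mod 17. 11⁻¹ ≡ 14 (mod 17) since 11·14 = 154 ≡ 1, so λ ≡ 10.
  x = λ² - 7 - 1 = 100 - 8 ≡ 7; y = λ·(7 - 7) - 3 ≡ 14. → (7, 14)

(7, 14)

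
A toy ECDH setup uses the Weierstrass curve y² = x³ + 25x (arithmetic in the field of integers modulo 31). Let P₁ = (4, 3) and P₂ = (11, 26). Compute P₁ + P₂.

(23, 1)

(4, 3) + (11, 26). λ = (26 - 3)/(11 - 4) ≡ 23/7 mod 31. 7⁻¹ ≡ 9 (mod 31), so λ ≡ 21.
  x = λ² - 4 - 11 = 441 - 15 ≡ 23; y = λ·(4 - 23) - 3 ≡ 1. → (23, 1)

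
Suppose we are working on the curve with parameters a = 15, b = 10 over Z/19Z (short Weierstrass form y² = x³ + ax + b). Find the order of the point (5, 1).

2P: tangent at (5, 1): λ = (3·5² + 15)/(2·1) ≡ 14/2. 2⁻¹ ≡ 10 (mod 19), so λ ≡ 14·10 ≡ 7.
  x = λ² - 5 - 5 = 49 - 10 ≡ 1; y = λ·(5 - 1) - 1 ≡ 8. → (1, 8)
3P: (1, 8) + (5, 1). λ = (1 - 8)/(5 - 1) ≡ 12/4 mod 19. 4⁻¹ ≡ 5 (mod 19), so λ ≡ 3.
  x = λ² - 1 - 5 = 9 - 6 ≡ 3; y = λ·(1 - 3) - 8 ≡ 5. → (3, 5)
4P: (3, 5) + (5, 1). λ = (1 - 5)/(5 - 3) ≡ 15/2 mod 19. 2⁻¹ ≡ 10 (mod 19), so λ ≡ 17.
  x = λ² - 3 - 5 = 289 - 8 ≡ 15; y = λ·(3 - 15) - 5 ≡ 0. → (15, 0)
5P: (15, 0) + (5, 1). λ = (1 - 0)/(5 - 15) ≡ 1/9 mod 19. 9⁻¹ ≡ 17 (mod 19) since 9·17 = 153 ≡ 1, so λ ≡ 17.
  x = λ² - 15 - 5 = 289 - 20 ≡ 3; y = λ·(15 - 3) - 0 ≡ 14. → (3, 14)
6P: (3, 14) + (5, 1). λ = (1 - 14)/(5 - 3) ≡ 6/2 mod 19. 2⁻¹ ≡ 10 (mod 19) since 2·10 = 20 ≡ 1, so λ ≡ 3.
  x = λ² - 3 - 5 = 9 - 8 ≡ 1; y = λ·(3 - 1) - 14 ≡ 11. → (1, 11)
7P: (1, 11) + (5, 1). λ = (1 - 11)/(5 - 1) ≡ 9/4 mod 19. 4⁻¹ ≡ 5 (mod 19), so λ ≡ 7.
  x = λ² - 1 - 5 = 49 - 6 ≡ 5; y = λ·(1 - 5) - 11 ≡ 18. → (5, 18)
8P: (5, 18) + (5, 1): same x and y₁ ≡ -y₂, so the sum is O.
8P = O, so the order is 8.

8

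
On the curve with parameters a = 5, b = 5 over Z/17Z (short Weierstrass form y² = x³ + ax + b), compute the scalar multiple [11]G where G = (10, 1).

(10, 16)

Repeated addition: build up to 11G.
2G: tangent at (10, 1): λ = (3·10² + 5)/(2·1) ≡ 16/2. 2⁻¹ ≡ 9 (mod 17) since 2·9 = 18 ≡ 1, so λ ≡ 16·9 ≡ 8.
  x = λ² - 10 - 10 = 64 - 20 ≡ 10; y = λ·(10 - 10) - 1 ≡ 16. → (10, 16)
3G: (10, 16) + (10, 1): same x and y₁ ≡ -y₂, so the sum is ∞.
4G: ∞ + (10, 1) = (10, 1) (identity).
5G: tangent at (10, 1): λ = (3·10² + 5)/(2·1) ≡ 16/2. 2⁻¹ ≡ 9 (mod 17) since 2·9 = 18 ≡ 1, so λ ≡ 16·9 ≡ 8.
  x = λ² - 10 - 10 = 64 - 20 ≡ 10; y = λ·(10 - 10) - 1 ≡ 16. → (10, 16)
6G: (10, 16) + (10, 1): same x and y₁ ≡ -y₂, so the sum is ∞.
7G: ∞ + (10, 1) = (10, 1) (identity).
8G: tangent at (10, 1): λ = (3·10² + 5)/(2·1) ≡ 16/2. 2⁻¹ ≡ 9 (mod 17), so λ ≡ 16·9 ≡ 8.
  x = λ² - 10 - 10 = 64 - 20 ≡ 10; y = λ·(10 - 10) - 1 ≡ 16. → (10, 16)
9G: (10, 16) + (10, 1): same x and y₁ ≡ -y₂, so the sum is ∞.
10G: ∞ + (10, 1) = (10, 1) (identity).
11G: tangent at (10, 1): λ = (3·10² + 5)/(2·1) ≡ 16/2. 2⁻¹ ≡ 9 (mod 17) since 2·9 = 18 ≡ 1, so λ ≡ 16·9 ≡ 8.
  x = λ² - 10 - 10 = 64 - 20 ≡ 10; y = λ·(10 - 10) - 1 ≡ 16. → (10, 16)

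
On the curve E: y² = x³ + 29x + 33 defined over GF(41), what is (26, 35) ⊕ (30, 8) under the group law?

(28, 40)

(26, 35) + (30, 8). λ = (8 - 35)/(30 - 26) ≡ 14/4 mod 41. 4⁻¹ ≡ 31 (mod 41), so λ ≡ 24.
  x = λ² - 26 - 30 = 576 - 56 ≡ 28; y = λ·(26 - 28) - 35 ≡ 40. → (28, 40)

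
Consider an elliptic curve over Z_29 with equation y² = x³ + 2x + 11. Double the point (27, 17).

(13, 28)

tangent at (27, 17): λ = (3·27² + 2)/(2·17) ≡ 14/5. 5⁻¹ ≡ 6 (mod 29), so λ ≡ 14·6 ≡ 26.
  x = λ² - 27 - 27 = 676 - 54 ≡ 13; y = λ·(27 - 13) - 17 ≡ 28. → (13, 28)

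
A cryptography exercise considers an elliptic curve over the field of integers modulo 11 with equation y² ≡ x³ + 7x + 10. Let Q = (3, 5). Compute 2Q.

(6, 9)

tangent at (3, 5): λ = (3·3² + 7)/(2·5) ≡ 1/10. 10⁻¹ ≡ 10 (mod 11) since 10·10 = 100 ≡ 1, so λ ≡ 1·10 ≡ 10.
  x = λ² - 3 - 3 = 100 - 6 ≡ 6; y = λ·(3 - 6) - 5 ≡ 9. → (6, 9)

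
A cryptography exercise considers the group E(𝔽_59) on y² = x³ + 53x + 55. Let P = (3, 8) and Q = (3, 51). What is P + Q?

The two points share x = 3 and their y-coordinates satisfy 8 + 51 ≡ 0 (mod 59), so they are inverses. Their sum is the point at infinity.

O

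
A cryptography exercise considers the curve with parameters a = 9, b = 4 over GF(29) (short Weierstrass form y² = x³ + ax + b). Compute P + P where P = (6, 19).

tangent at (6, 19): λ = (3·6² + 9)/(2·19) ≡ 1/9. 9⁻¹ ≡ 13 (mod 29), so λ ≡ 1·13 ≡ 13.
  x = λ² - 6 - 6 = 169 - 12 ≡ 12; y = λ·(6 - 12) - 19 ≡ 19. → (12, 19)

(12, 19)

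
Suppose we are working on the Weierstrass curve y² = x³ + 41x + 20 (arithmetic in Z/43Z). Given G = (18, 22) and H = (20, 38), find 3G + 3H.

First 3G:
Repeated addition: build up to 3G.
2G: tangent at (18, 22): λ = (3·18² + 41)/(2·22) ≡ 24/1. 1⁻¹ ≡ 1 (mod 43), so λ ≡ 24·1 ≡ 24.
  x = λ² - 18 - 18 = 576 - 36 ≡ 24; y = λ·(18 - 24) - 22 ≡ 6. → (24, 6)
3G: (24, 6) + (18, 22). λ = (22 - 6)/(18 - 24) ≡ 16/37 mod 43. 37⁻¹ ≡ 7 (mod 43), so λ ≡ 26.
  x = λ² - 24 - 18 = 676 - 42 ≡ 32; y = λ·(24 - 32) - 6 ≡ 1. → (32, 1)
3G = (32, 1).
Next 3H:
Repeated addition: build up to 3H.
2H: tangent at (20, 38): λ = (3·20² + 41)/(2·38) ≡ 37/33. 33⁻¹ ≡ 30 (mod 43), so λ ≡ 37·30 ≡ 35.
  x = λ² - 20 - 20 = 1225 - 40 ≡ 24; y = λ·(20 - 24) - 38 ≡ 37. → (24, 37)
3H: (24, 37) + (20, 38). λ = (38 - 37)/(20 - 24) ≡ 1/39 mod 43. 39⁻¹ ≡ 32 (mod 43) since 39·32 = 1248 ≡ 1, so λ ≡ 32.
  x = λ² - 24 - 20 = 1024 - 44 ≡ 34; y = λ·(24 - 34) - 37 ≡ 30. → (34, 30)
3H = (34, 30).
Finally 3G + 3H:
(32, 1) + (34, 30). λ = (30 - 1)/(34 - 32) ≡ 29/2 mod 43. 2⁻¹ ≡ 22 (mod 43) since 2·22 = 44 ≡ 1, so λ ≡ 36.
  x = λ² - 32 - 34 = 1296 - 66 ≡ 26; y = λ·(32 - 26) - 1 ≡ 0. → (26, 0)

(26, 0)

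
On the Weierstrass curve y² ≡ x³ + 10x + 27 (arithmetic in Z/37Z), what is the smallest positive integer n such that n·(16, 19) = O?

2P: tangent at (16, 19): λ = (3·16² + 10)/(2·19) ≡ 1/1. 1⁻¹ ≡ 1 (mod 37), so λ ≡ 1·1 ≡ 1.
  x = λ² - 16 - 16 = 1 - 32 ≡ 6; y = λ·(16 - 6) - 19 ≡ 28. → (6, 28)
3P: (6, 28) + (16, 19). λ = (19 - 28)/(16 - 6) ≡ 28/10 mod 37. 10⁻¹ ≡ 26 (mod 37) since 10·26 = 260 ≡ 1, so λ ≡ 25.
  x = λ² - 6 - 16 = 625 - 22 ≡ 11; y = λ·(6 - 11) - 28 ≡ 32. → (11, 32)
4P: (11, 32) + (16, 19). λ = (19 - 32)/(16 - 11) ≡ 24/5 mod 37. 5⁻¹ ≡ 15 (mod 37) since 5·15 = 75 ≡ 1, so λ ≡ 27.
  x = λ² - 11 - 16 = 729 - 27 ≡ 36; y = λ·(11 - 36) - 32 ≡ 33. → (36, 33)
5P: (36, 33) + (16, 19). λ = (19 - 33)/(16 - 36) ≡ 23/17 mod 37. 17⁻¹ ≡ 24 (mod 37), so λ ≡ 34.
  x = λ² - 36 - 16 = 1156 - 52 ≡ 31; y = λ·(36 - 31) - 33 ≡ 26. → (31, 26)
6P: (31, 26) + (16, 19). λ = (19 - 26)/(16 - 31) ≡ 30/22 mod 37. 22⁻¹ ≡ 32 (mod 37) since 22·32 = 704 ≡ 1, so λ ≡ 35.
  x = λ² - 31 - 16 = 1225 - 47 ≡ 31; y = λ·(31 - 31) - 26 ≡ 11. → (31, 11)
7P: (31, 11) + (16, 19). λ = (19 - 11)/(16 - 31) ≡ 8/22 mod 37. 22⁻¹ ≡ 32 (mod 37) since 22·32 = 704 ≡ 1, so λ ≡ 34.
  x = λ² - 31 - 16 = 1156 - 47 ≡ 36; y = λ·(31 - 36) - 11 ≡ 4. → (36, 4)
8P: (36, 4) + (16, 19). λ = (19 - 4)/(16 - 36) ≡ 15/17 mod 37. 17⁻¹ ≡ 24 (mod 37), so λ ≡ 27.
  x = λ² - 36 - 16 = 729 - 52 ≡ 11; y = λ·(36 - 11) - 4 ≡ 5. → (11, 5)
9P: (11, 5) + (16, 19). λ = (19 - 5)/(16 - 11) ≡ 14/5 mod 37. 5⁻¹ ≡ 15 (mod 37) since 5·15 = 75 ≡ 1, so λ ≡ 25.
  x = λ² - 11 - 16 = 625 - 27 ≡ 6; y = λ·(11 - 6) - 5 ≡ 9. → (6, 9)
10P: (6, 9) + (16, 19). λ = (19 - 9)/(16 - 6) ≡ 10/10 mod 37. 10⁻¹ ≡ 26 (mod 37) since 10·26 = 260 ≡ 1, so λ ≡ 1.
  x = λ² - 6 - 16 = 1 - 22 ≡ 16; y = λ·(6 - 16) - 9 ≡ 18. → (16, 18)
11P: (16, 18) + (16, 19): same x and y₁ ≡ -y₂, so the sum is O.
11P = O, so the order is 11.

11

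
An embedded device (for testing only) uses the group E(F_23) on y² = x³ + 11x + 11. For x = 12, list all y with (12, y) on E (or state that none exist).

x³ + 11x + 11 = 1871 ≡ 8 (mod 23).
Square roots of 8 mod 23: 10 and 13 (since 10² = 100 ≡ 8).

10, 13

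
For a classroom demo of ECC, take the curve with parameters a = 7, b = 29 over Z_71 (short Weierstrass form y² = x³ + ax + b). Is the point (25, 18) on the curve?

no

y² = 18² ≡ 40; x³ + 7x + 29 = 15829 ≡ 67 (mod 71). 40 ≠ 67.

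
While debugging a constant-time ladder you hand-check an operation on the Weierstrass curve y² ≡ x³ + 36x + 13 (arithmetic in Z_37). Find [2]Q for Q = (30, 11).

(3, 0)

tangent at (30, 11): λ = (3·30² + 36)/(2·11) ≡ 35/22. 22⁻¹ ≡ 32 (mod 37), so λ ≡ 35·32 ≡ 10.
  x = λ² - 30 - 30 = 100 - 60 ≡ 3; y = λ·(30 - 3) - 11 ≡ 0. → (3, 0)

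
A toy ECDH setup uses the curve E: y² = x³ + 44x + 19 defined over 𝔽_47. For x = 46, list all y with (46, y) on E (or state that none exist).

16, 31

x³ + 44x + 19 = 99379 ≡ 21 (mod 47).
Square roots of 21 mod 47: 16 and 31 (since 16² = 256 ≡ 21).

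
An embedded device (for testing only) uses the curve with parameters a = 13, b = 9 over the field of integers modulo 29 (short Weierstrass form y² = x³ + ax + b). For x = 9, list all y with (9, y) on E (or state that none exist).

x³ + 13x + 9 = 855 ≡ 14 (mod 29).
14 is a non-residue mod 29; no y exists.

none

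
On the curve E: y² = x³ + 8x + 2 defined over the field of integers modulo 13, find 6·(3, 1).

(3, 1)

Write Q = (3, 1).
Repeated addition: build up to 6Q.
2Q: tangent at (3, 1): λ = (3·3² + 8)/(2·1) ≡ 9/2. 2⁻¹ ≡ 7 (mod 13), so λ ≡ 9·7 ≡ 11.
  x = λ² - 3 - 3 = 121 - 6 ≡ 11; y = λ·(3 - 11) - 1 ≡ 2. → (11, 2)
3Q: (11, 2) + (3, 1). λ = (1 - 2)/(3 - 11) ≡ 12/5 mod 13. 5⁻¹ ≡ 8 (mod 13), so λ ≡ 5.
  x = λ² - 11 - 3 = 25 - 14 ≡ 11; y = λ·(11 - 11) - 2 ≡ 11. → (11, 11)
4Q: (11, 11) + (3, 1). λ = (1 - 11)/(3 - 11) ≡ 3/5 mod 13. 5⁻¹ ≡ 8 (mod 13), so λ ≡ 11.
  x = λ² - 11 - 3 = 121 - 14 ≡ 3; y = λ·(11 - 3) - 11 ≡ 12. → (3, 12)
5Q: (3, 12) + (3, 1): same x and y₁ ≡ -y₂, so the sum is 𝒪.
6Q: 𝒪 + (3, 1) = (3, 1) (identity).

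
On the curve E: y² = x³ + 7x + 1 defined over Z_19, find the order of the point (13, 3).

7

2P: tangent at (13, 3): λ = (3·13² + 7)/(2·3) ≡ 1/6. 6⁻¹ ≡ 16 (mod 19) since 6·16 = 96 ≡ 1, so λ ≡ 1·16 ≡ 16.
  x = λ² - 13 - 13 = 256 - 26 ≡ 2; y = λ·(13 - 2) - 3 ≡ 2. → (2, 2)
3P: (2, 2) + (13, 3). λ = (3 - 2)/(13 - 2) ≡ 1/11 mod 19. 11⁻¹ ≡ 7 (mod 19), so λ ≡ 7.
  x = λ² - 2 - 13 = 49 - 15 ≡ 15; y = λ·(2 - 15) - 2 ≡ 2. → (15, 2)
4P: (15, 2) + (13, 3). λ = (3 - 2)/(13 - 15) ≡ 1/17 mod 19. 17⁻¹ ≡ 9 (mod 19) since 17·9 = 153 ≡ 1, so λ ≡ 9.
  x = λ² - 15 - 13 = 81 - 28 ≡ 15; y = λ·(15 - 15) - 2 ≡ 17. → (15, 17)
5P: (15, 17) + (13, 3). λ = (3 - 17)/(13 - 15) ≡ 5/17 mod 19. 17⁻¹ ≡ 9 (mod 19), so λ ≡ 7.
  x = λ² - 15 - 13 = 49 - 28 ≡ 2; y = λ·(15 - 2) - 17 ≡ 17. → (2, 17)
6P: (2, 17) + (13, 3). λ = (3 - 17)/(13 - 2) ≡ 5/11 mod 19. 11⁻¹ ≡ 7 (mod 19) since 11·7 = 77 ≡ 1, so λ ≡ 16.
  x = λ² - 2 - 13 = 256 - 15 ≡ 13; y = λ·(2 - 13) - 17 ≡ 16. → (13, 16)
7P: (13, 16) + (13, 3): same x and y₁ ≡ -y₂, so the sum is ∞.
7P = ∞, so the order is 7.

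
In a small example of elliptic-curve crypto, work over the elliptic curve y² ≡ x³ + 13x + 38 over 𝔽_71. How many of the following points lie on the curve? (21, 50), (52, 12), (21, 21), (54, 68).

(21, 50): 50² ≡ 15, rhs ≡ 58 → off.
(52, 12): 12² ≡ 2, rhs ≡ 32 → off.
(21, 21): 21² ≡ 15, rhs ≡ 58 → off.
(54, 68): 68² ≡ 9, rhs ≡ 16 → off.

0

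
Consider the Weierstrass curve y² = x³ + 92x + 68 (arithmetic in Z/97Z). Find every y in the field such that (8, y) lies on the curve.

x³ + 92x + 68 = 1316 ≡ 55 (mod 97).
55 is a non-residue mod 97; no y exists.

none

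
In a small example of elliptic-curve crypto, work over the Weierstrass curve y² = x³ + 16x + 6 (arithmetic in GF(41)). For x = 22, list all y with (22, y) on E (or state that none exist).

10, 31

x³ + 16x + 6 = 11006 ≡ 18 (mod 41).
Square roots of 18 mod 41: 10 and 31 (since 10² = 100 ≡ 18).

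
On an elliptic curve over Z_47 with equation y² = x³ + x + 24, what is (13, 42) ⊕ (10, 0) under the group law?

(13, 42) + (10, 0). λ = (0 - 42)/(10 - 13) ≡ 5/44 mod 47. 44⁻¹ ≡ 31 (mod 47) since 44·31 = 1364 ≡ 1, so λ ≡ 14.
  x = λ² - 13 - 10 = 196 - 23 ≡ 32; y = λ·(13 - 32) - 42 ≡ 21. → (32, 21)

(32, 21)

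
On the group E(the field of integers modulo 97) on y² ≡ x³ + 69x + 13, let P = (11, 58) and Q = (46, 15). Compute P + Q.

(11, 58) + (46, 15). λ = (15 - 58)/(46 - 11) ≡ 54/35 mod 97. 35⁻¹ ≡ 61 (mod 97), so λ ≡ 93.
  x = λ² - 11 - 46 = 8649 - 57 ≡ 56; y = λ·(11 - 56) - 58 ≡ 25. → (56, 25)

(56, 25)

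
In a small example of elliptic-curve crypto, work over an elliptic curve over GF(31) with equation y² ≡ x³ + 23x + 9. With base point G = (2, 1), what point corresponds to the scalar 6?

(30, 4)

Double-and-add on 6 = (110)₂. Start with G = (2, 1) for the leading 1-bit.
double: tangent at (2, 1): λ = (3·2² + 23)/(2·1) ≡ 4/2. 2⁻¹ ≡ 16 (mod 31), so λ ≡ 4·16 ≡ 2.
  x = λ² - 2 - 2 = 4 - 4 ≡ 0; y = λ·(2 - 0) - 1 ≡ 3. → (0, 3)
add G: (0, 3) + (2, 1). λ = (1 - 3)/(2 - 0) ≡ 29/2 mod 31. 2⁻¹ ≡ 16 (mod 31), so λ ≡ 30.
  x = λ² - 0 - 2 = 900 - 2 ≡ 30; y = λ·(0 - 30) - 3 ≡ 27. → (30, 27)
double: tangent at (30, 27): λ = (3·30² + 23)/(2·27) ≡ 26/23. 23⁻¹ ≡ 27 (mod 31), so λ ≡ 26·27 ≡ 20.
  x = λ² - 30 - 30 = 400 - 60 ≡ 30; y = λ·(30 - 30) - 27 ≡ 4. → (30, 4)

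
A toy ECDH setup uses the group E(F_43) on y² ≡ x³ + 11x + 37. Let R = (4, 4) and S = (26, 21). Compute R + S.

(4, 4) + (26, 21). λ = (21 - 4)/(26 - 4) ≡ 17/22 mod 43. 22⁻¹ ≡ 2 (mod 43), so λ ≡ 34.
  x = λ² - 4 - 26 = 1156 - 30 ≡ 8; y = λ·(4 - 8) - 4 ≡ 32. → (8, 32)

(8, 32)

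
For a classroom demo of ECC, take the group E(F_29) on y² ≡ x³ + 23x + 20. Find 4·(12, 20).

(8, 22)

Write G = (12, 20).
Double-and-add on 4 = (100)₂. Start with G = (12, 20) for the leading 1-bit.
double: tangent at (12, 20): λ = (3·12² + 23)/(2·20) ≡ 20/11. 11⁻¹ ≡ 8 (mod 29), so λ ≡ 20·8 ≡ 15.
  x = λ² - 12 - 12 = 225 - 24 ≡ 27; y = λ·(12 - 27) - 20 ≡ 16. → (27, 16)
double: tangent at (27, 16): λ = (3·27² + 23)/(2·16) ≡ 6/3. 3⁻¹ ≡ 10 (mod 29), so λ ≡ 6·10 ≡ 2.
  x = λ² - 27 - 27 = 4 - 54 ≡ 8; y = λ·(27 - 8) - 16 ≡ 22. → (8, 22)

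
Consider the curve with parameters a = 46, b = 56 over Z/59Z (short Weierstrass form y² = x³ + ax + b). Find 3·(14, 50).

(11, 51)

Write P = (14, 50).
Repeated addition: build up to 3P.
2P: tangent at (14, 50): λ = (3·14² + 46)/(2·50) ≡ 44/41. 41⁻¹ ≡ 36 (mod 59), so λ ≡ 44·36 ≡ 50.
  x = λ² - 14 - 14 = 2500 - 28 ≡ 53; y = λ·(14 - 53) - 50 ≡ 6. → (53, 6)
3P: (53, 6) + (14, 50). λ = (50 - 6)/(14 - 53) ≡ 44/20 mod 59. 20⁻¹ ≡ 3 (mod 59), so λ ≡ 14.
  x = λ² - 53 - 14 = 196 - 67 ≡ 11; y = λ·(53 - 11) - 6 ≡ 51. → (11, 51)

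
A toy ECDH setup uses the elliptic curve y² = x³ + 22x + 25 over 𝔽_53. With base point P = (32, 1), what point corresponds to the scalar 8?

Repeated addition: build up to 8P.
2P: tangent at (32, 1): λ = (3·32² + 22)/(2·1) ≡ 20/2. 2⁻¹ ≡ 27 (mod 53), so λ ≡ 20·27 ≡ 10.
  x = λ² - 32 - 32 = 100 - 64 ≡ 36; y = λ·(32 - 36) - 1 ≡ 12. → (36, 12)
3P: (36, 12) + (32, 1). λ = (1 - 12)/(32 - 36) ≡ 42/49 mod 53. 49⁻¹ ≡ 13 (mod 53), so λ ≡ 16.
  x = λ² - 36 - 32 = 256 - 68 ≡ 29; y = λ·(36 - 29) - 12 ≡ 47. → (29, 47)
4P: (29, 47) + (32, 1). λ = (1 - 47)/(32 - 29) ≡ 7/3 mod 53. 3⁻¹ ≡ 18 (mod 53), so λ ≡ 20.
  x = λ² - 29 - 32 = 400 - 61 ≡ 21; y = λ·(29 - 21) - 47 ≡ 7. → (21, 7)
5P: (21, 7) + (32, 1). λ = (1 - 7)/(32 - 21) ≡ 47/11 mod 53. 11⁻¹ ≡ 29 (mod 53), so λ ≡ 38.
  x = λ² - 21 - 32 = 1444 - 53 ≡ 13; y = λ·(21 - 13) - 7 ≡ 32. → (13, 32)
6P: (13, 32) + (32, 1). λ = (1 - 32)/(32 - 13) ≡ 22/19 mod 53. 19⁻¹ ≡ 14 (mod 53), so λ ≡ 43.
  x = λ² - 13 - 32 = 1849 - 45 ≡ 2; y = λ·(13 - 2) - 32 ≡ 17. → (2, 17)
7P: (2, 17) + (32, 1). λ = (1 - 17)/(32 - 2) ≡ 37/30 mod 53. 30⁻¹ ≡ 23 (mod 53), so λ ≡ 3.
  x = λ² - 2 - 32 = 9 - 34 ≡ 28; y = λ·(2 - 28) - 17 ≡ 11. → (28, 11)
8P: (28, 11) + (32, 1). λ = (1 - 11)/(32 - 28) ≡ 43/4 mod 53. 4⁻¹ ≡ 40 (mod 53) since 4·40 = 160 ≡ 1, so λ ≡ 24.
  x = λ² - 28 - 32 = 576 - 60 ≡ 39; y = λ·(28 - 39) - 11 ≡ 43. → (39, 43)

(39, 43)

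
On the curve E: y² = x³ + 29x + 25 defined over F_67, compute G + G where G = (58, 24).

tangent at (58, 24): λ = (3·58² + 29)/(2·24) ≡ 4/48. 48⁻¹ ≡ 7 (mod 67), so λ ≡ 4·7 ≡ 28.
  x = λ² - 58 - 58 = 784 - 116 ≡ 65; y = λ·(58 - 65) - 24 ≡ 48. → (65, 48)

(65, 48)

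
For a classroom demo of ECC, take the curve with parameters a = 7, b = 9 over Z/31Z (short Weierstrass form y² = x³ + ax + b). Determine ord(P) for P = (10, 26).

7

2P: tangent at (10, 26): λ = (3·10² + 7)/(2·26) ≡ 28/21. 21⁻¹ ≡ 3 (mod 31) since 21·3 = 63 ≡ 1, so λ ≡ 28·3 ≡ 22.
  x = λ² - 10 - 10 = 484 - 20 ≡ 30; y = λ·(10 - 30) - 26 ≡ 30. → (30, 30)
3P: (30, 30) + (10, 26). λ = (26 - 30)/(10 - 30) ≡ 27/11 mod 31. 11⁻¹ ≡ 17 (mod 31) since 11·17 = 187 ≡ 1, so λ ≡ 25.
  x = λ² - 30 - 10 = 625 - 40 ≡ 27; y = λ·(30 - 27) - 30 ≡ 14. → (27, 14)
4P: (27, 14) + (10, 26). λ = (26 - 14)/(10 - 27) ≡ 12/14 mod 31. 14⁻¹ ≡ 20 (mod 31), so λ ≡ 23.
  x = λ² - 27 - 10 = 529 - 37 ≡ 27; y = λ·(27 - 27) - 14 ≡ 17. → (27, 17)
5P: (27, 17) + (10, 26). λ = (26 - 17)/(10 - 27) ≡ 9/14 mod 31. 14⁻¹ ≡ 20 (mod 31) since 14·20 = 280 ≡ 1, so λ ≡ 25.
  x = λ² - 27 - 10 = 625 - 37 ≡ 30; y = λ·(27 - 30) - 17 ≡ 1. → (30, 1)
6P: (30, 1) + (10, 26). λ = (26 - 1)/(10 - 30) ≡ 25/11 mod 31. 11⁻¹ ≡ 17 (mod 31), so λ ≡ 22.
  x = λ² - 30 - 10 = 484 - 40 ≡ 10; y = λ·(30 - 10) - 1 ≡ 5. → (10, 5)
7P: (10, 5) + (10, 26): same x and y₁ ≡ -y₂, so the sum is the point at infinity.
7P = the point at infinity, so the order is 7.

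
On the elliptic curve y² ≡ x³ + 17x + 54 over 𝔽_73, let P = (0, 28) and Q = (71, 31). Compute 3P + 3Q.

(43, 24)

First 3P:
Repeated addition: build up to 3P.
2P: tangent at (0, 28): λ = (3·0² + 17)/(2·28) ≡ 17/56. 56⁻¹ ≡ 30 (mod 73) since 56·30 = 1680 ≡ 1, so λ ≡ 17·30 ≡ 72.
  x = λ² - 0 - 0 = 5184 - 0 ≡ 1; y = λ·(0 - 1) - 28 ≡ 46. → (1, 46)
3P: (1, 46) + (0, 28). λ = (28 - 46)/(0 - 1) ≡ 55/72 mod 73. 72⁻¹ ≡ 72 (mod 73) since 72·72 = 5184 ≡ 1, so λ ≡ 18.
  x = λ² - 1 - 0 = 324 - 1 ≡ 31; y = λ·(1 - 31) - 46 ≡ 71. → (31, 71)
3P = (31, 71).
Next 3Q:
Repeated addition: build up to 3Q.
2Q: tangent at (71, 31): λ = (3·71² + 17)/(2·31) ≡ 29/62. 62⁻¹ ≡ 53 (mod 73) since 62·53 = 3286 ≡ 1, so λ ≡ 29·53 ≡ 4.
  x = λ² - 71 - 71 = 16 - 142 ≡ 20; y = λ·(71 - 20) - 31 ≡ 27. → (20, 27)
3Q: (20, 27) + (71, 31). λ = (31 - 27)/(71 - 20) ≡ 4/51 mod 73. 51⁻¹ ≡ 63 (mod 73) since 51·63 = 3213 ≡ 1, so λ ≡ 33.
  x = λ² - 20 - 71 = 1089 - 91 ≡ 49; y = λ·(20 - 49) - 27 ≡ 38. → (49, 38)
3Q = (49, 38).
Finally 3P + 3Q:
(31, 71) + (49, 38). λ = (38 - 71)/(49 - 31) ≡ 40/18 mod 73. 18⁻¹ ≡ 69 (mod 73), so λ ≡ 59.
  x = λ² - 31 - 49 = 3481 - 80 ≡ 43; y = λ·(31 - 43) - 71 ≡ 24. → (43, 24)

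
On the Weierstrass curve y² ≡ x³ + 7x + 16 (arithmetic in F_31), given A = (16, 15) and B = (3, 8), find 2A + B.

(2, 21)

First 2A:
Repeated addition: build up to 2A.
2A: tangent at (16, 15): λ = (3·16² + 7)/(2·15) ≡ 0/30. 30⁻¹ ≡ 30 (mod 31), so λ ≡ 0·30 ≡ 0.
  x = λ² - 16 - 16 = 0 - 32 ≡ 30; y = λ·(16 - 30) - 15 ≡ 16. → (30, 16)
2A = (30, 16).
Finally 2A + B:
(30, 16) + (3, 8). λ = (8 - 16)/(3 - 30) ≡ 23/4 mod 31. 4⁻¹ ≡ 8 (mod 31) since 4·8 = 32 ≡ 1, so λ ≡ 29.
  x = λ² - 30 - 3 = 841 - 33 ≡ 2; y = λ·(30 - 2) - 16 ≡ 21. → (2, 21)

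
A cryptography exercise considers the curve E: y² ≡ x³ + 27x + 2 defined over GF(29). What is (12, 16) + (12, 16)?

tangent at (12, 16): λ = (3·12² + 27)/(2·16) ≡ 24/3. 3⁻¹ ≡ 10 (mod 29), so λ ≡ 24·10 ≡ 8.
  x = λ² - 12 - 12 = 64 - 24 ≡ 11; y = λ·(12 - 11) - 16 ≡ 21. → (11, 21)

(11, 21)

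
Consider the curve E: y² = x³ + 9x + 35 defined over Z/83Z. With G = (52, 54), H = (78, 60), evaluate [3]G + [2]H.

First 3G:
Repeated addition: build up to 3G.
2G: tangent at (52, 54): λ = (3·52² + 9)/(2·54) ≡ 70/25. 25⁻¹ ≡ 10 (mod 83) since 25·10 = 250 ≡ 1, so λ ≡ 70·10 ≡ 36.
  x = λ² - 52 - 52 = 1296 - 104 ≡ 30; y = λ·(52 - 30) - 54 ≡ 74. → (30, 74)
3G: (30, 74) + (52, 54). λ = (54 - 74)/(52 - 30) ≡ 63/22 mod 83. 22⁻¹ ≡ 34 (mod 83), so λ ≡ 67.
  x = λ² - 30 - 52 = 4489 - 82 ≡ 8; y = λ·(30 - 8) - 74 ≡ 72. → (8, 72)
3G = (8, 72).
Next 2H:
Repeated addition: build up to 2H.
2H: tangent at (78, 60): λ = (3·78² + 9)/(2·60) ≡ 1/37. 37⁻¹ ≡ 9 (mod 83), so λ ≡ 1·9 ≡ 9.
  x = λ² - 78 - 78 = 81 - 156 ≡ 8; y = λ·(78 - 8) - 60 ≡ 72. → (8, 72)
2H = (8, 72).
Finally 3G + 2H:
tangent at (8, 72): λ = (3·8² + 9)/(2·72) ≡ 35/61. 61⁻¹ ≡ 49 (mod 83), so λ ≡ 35·49 ≡ 55.
  x = λ² - 8 - 8 = 3025 - 16 ≡ 21; y = λ·(8 - 21) - 72 ≡ 43. → (21, 43)

(21, 43)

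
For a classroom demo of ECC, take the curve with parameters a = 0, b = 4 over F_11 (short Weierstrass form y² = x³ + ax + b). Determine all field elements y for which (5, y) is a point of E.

x³ + 0x + 4 = 129 ≡ 8 (mod 11).
8 is a non-residue mod 11; no y exists.

none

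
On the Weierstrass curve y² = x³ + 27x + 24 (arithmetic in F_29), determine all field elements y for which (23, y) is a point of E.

9, 20

x³ + 27x + 24 = 12812 ≡ 23 (mod 29).
Square roots of 23 mod 29: 9 and 20 (since 9² = 81 ≡ 23).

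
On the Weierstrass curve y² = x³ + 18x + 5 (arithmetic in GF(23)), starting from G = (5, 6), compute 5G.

(20, 4)

Double-and-add on 5 = (101)₂. Start with G = (5, 6) for the leading 1-bit.
double: tangent at (5, 6): λ = (3·5² + 18)/(2·6) ≡ 1/12. 12⁻¹ ≡ 2 (mod 23), so λ ≡ 1·2 ≡ 2.
  x = λ² - 5 - 5 = 4 - 10 ≡ 17; y = λ·(5 - 17) - 6 ≡ 16. → (17, 16)
double: tangent at (17, 16): λ = (3·17² + 18)/(2·16) ≡ 11/9. 9⁻¹ ≡ 18 (mod 23), so λ ≡ 11·18 ≡ 14.
  x = λ² - 17 - 17 = 196 - 34 ≡ 1; y = λ·(17 - 1) - 16 ≡ 1. → (1, 1)
add G: (1, 1) + (5, 6). λ = (6 - 1)/(5 - 1) ≡ 5/4 mod 23. 4⁻¹ ≡ 6 (mod 23) since 4·6 = 24 ≡ 1, so λ ≡ 7.
  x = λ² - 1 - 5 = 49 - 6 ≡ 20; y = λ·(1 - 20) - 1 ≡ 4. → (20, 4)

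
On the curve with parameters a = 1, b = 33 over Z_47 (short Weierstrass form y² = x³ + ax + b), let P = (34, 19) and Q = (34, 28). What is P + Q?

O

The two points share x = 34 and their y-coordinates satisfy 19 + 28 ≡ 0 (mod 47), so they are inverses. Their sum is O.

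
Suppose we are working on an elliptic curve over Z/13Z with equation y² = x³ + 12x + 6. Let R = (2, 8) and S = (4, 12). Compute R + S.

(2, 8) + (4, 12). λ = (12 - 8)/(4 - 2) ≡ 4/2 mod 13. 2⁻¹ ≡ 7 (mod 13), so λ ≡ 2.
  x = λ² - 2 - 4 = 4 - 6 ≡ 11; y = λ·(2 - 11) - 8 ≡ 0. → (11, 0)

(11, 0)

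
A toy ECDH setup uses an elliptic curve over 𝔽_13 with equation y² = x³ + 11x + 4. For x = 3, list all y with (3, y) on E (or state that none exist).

5, 8

x³ + 11x + 4 = 64 ≡ 12 (mod 13).
Square roots of 12 mod 13: 5 and 8 (since 5² = 25 ≡ 12).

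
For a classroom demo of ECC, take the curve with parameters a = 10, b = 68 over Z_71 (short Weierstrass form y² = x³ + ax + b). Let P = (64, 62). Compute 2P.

(64, 9)

tangent at (64, 62): λ = (3·64² + 10)/(2·62) ≡ 15/53. 53⁻¹ ≡ 67 (mod 71), so λ ≡ 15·67 ≡ 11.
  x = λ² - 64 - 64 = 121 - 128 ≡ 64; y = λ·(64 - 64) - 62 ≡ 9. → (64, 9)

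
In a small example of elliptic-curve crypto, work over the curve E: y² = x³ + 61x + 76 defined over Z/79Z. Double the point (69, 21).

(28, 6)

tangent at (69, 21): λ = (3·69² + 61)/(2·21) ≡ 45/42. 42⁻¹ ≡ 32 (mod 79), so λ ≡ 45·32 ≡ 18.
  x = λ² - 69 - 69 = 324 - 138 ≡ 28; y = λ·(69 - 28) - 21 ≡ 6. → (28, 6)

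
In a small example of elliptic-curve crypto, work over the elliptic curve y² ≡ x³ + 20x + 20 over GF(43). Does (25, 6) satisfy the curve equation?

no

y² = 6² ≡ 36; x³ + 20x + 20 = 16145 ≡ 20 (mod 43). 36 ≠ 20.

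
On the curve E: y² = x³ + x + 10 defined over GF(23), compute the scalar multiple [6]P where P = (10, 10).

Repeated addition: build up to 6P.
2P: tangent at (10, 10): λ = (3·10² + 1)/(2·10) ≡ 2/20. 20⁻¹ ≡ 15 (mod 23) since 20·15 = 300 ≡ 1, so λ ≡ 2·15 ≡ 7.
  x = λ² - 10 - 10 = 49 - 20 ≡ 6; y = λ·(10 - 6) - 10 ≡ 18. → (6, 18)
3P: (6, 18) + (10, 10). λ = (10 - 18)/(10 - 6) ≡ 15/4 mod 23. 4⁻¹ ≡ 6 (mod 23) since 4·6 = 24 ≡ 1, so λ ≡ 21.
  x = λ² - 6 - 10 = 441 - 16 ≡ 11; y = λ·(6 - 11) - 18 ≡ 15. → (11, 15)
4P: (11, 15) + (10, 10). λ = (10 - 15)/(10 - 11) ≡ 18/22 mod 23. 22⁻¹ ≡ 22 (mod 23), so λ ≡ 5.
  x = λ² - 11 - 10 = 25 - 21 ≡ 4; y = λ·(11 - 4) - 15 ≡ 20. → (4, 20)
5P: (4, 20) + (10, 10). λ = (10 - 20)/(10 - 4) ≡ 13/6 mod 23. 6⁻¹ ≡ 4 (mod 23), so λ ≡ 6.
  x = λ² - 4 - 10 = 36 - 14 ≡ 22; y = λ·(4 - 22) - 20 ≡ 10. → (22, 10)
6P: (22, 10) + (10, 10). λ = (10 - 10)/(10 - 22) ≡ 0/11 mod 23. 11⁻¹ ≡ 21 (mod 23), so λ ≡ 0.
  x = λ² - 22 - 10 = 0 - 32 ≡ 14; y = λ·(22 - 14) - 10 ≡ 13. → (14, 13)

(14, 13)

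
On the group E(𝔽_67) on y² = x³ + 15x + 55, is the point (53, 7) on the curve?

y² = 7² ≡ 49; x³ + 15x + 55 = 149727 ≡ 49 (mod 67). 49 = 49.

yes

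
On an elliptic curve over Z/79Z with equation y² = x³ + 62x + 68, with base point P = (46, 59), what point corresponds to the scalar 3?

Repeated addition: build up to 3P.
2P: tangent at (46, 59): λ = (3·46² + 62)/(2·59) ≡ 11/39. 39⁻¹ ≡ 77 (mod 79), so λ ≡ 11·77 ≡ 57.
  x = λ² - 46 - 46 = 3249 - 92 ≡ 76; y = λ·(46 - 76) - 59 ≡ 48. → (76, 48)
3P: (76, 48) + (46, 59). λ = (59 - 48)/(46 - 76) ≡ 11/49 mod 79. 49⁻¹ ≡ 50 (mod 79) since 49·50 = 2450 ≡ 1, so λ ≡ 76.
  x = λ² - 76 - 46 = 5776 - 122 ≡ 45; y = λ·(76 - 45) - 48 ≡ 17. → (45, 17)

(45, 17)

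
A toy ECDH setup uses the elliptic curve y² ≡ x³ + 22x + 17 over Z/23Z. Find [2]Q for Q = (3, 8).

(20, 19)

tangent at (3, 8): λ = (3·3² + 22)/(2·8) ≡ 3/16. 16⁻¹ ≡ 13 (mod 23) since 16·13 = 208 ≡ 1, so λ ≡ 3·13 ≡ 16.
  x = λ² - 3 - 3 = 256 - 6 ≡ 20; y = λ·(3 - 20) - 8 ≡ 19. → (20, 19)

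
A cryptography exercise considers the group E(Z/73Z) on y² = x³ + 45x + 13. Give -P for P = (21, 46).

(21, 27)

-(21, 46) = (21, -46 mod 73) = (21, 27).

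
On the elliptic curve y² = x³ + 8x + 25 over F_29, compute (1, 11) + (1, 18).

The two points share x = 1 and their y-coordinates satisfy 11 + 18 ≡ 0 (mod 29), so they are inverses. Their sum is O.

O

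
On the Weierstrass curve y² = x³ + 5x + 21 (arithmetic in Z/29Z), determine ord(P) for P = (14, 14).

2P: tangent at (14, 14): λ = (3·14² + 5)/(2·14) ≡ 13/28. 28⁻¹ ≡ 28 (mod 29), so λ ≡ 13·28 ≡ 16.
  x = λ² - 14 - 14 = 256 - 28 ≡ 25; y = λ·(14 - 25) - 14 ≡ 13. → (25, 13)
3P: (25, 13) + (14, 14). λ = (14 - 13)/(14 - 25) ≡ 1/18 mod 29. 18⁻¹ ≡ 21 (mod 29), so λ ≡ 21.
  x = λ² - 25 - 14 = 441 - 39 ≡ 25; y = λ·(25 - 25) - 13 ≡ 16. → (25, 16)
4P: (25, 16) + (14, 14). λ = (14 - 16)/(14 - 25) ≡ 27/18 mod 29. 18⁻¹ ≡ 21 (mod 29), so λ ≡ 16.
  x = λ² - 25 - 14 = 256 - 39 ≡ 14; y = λ·(25 - 14) - 16 ≡ 15. → (14, 15)
5P: (14, 15) + (14, 14): same x and y₁ ≡ -y₂, so the sum is O.
5P = O, so the order is 5.

5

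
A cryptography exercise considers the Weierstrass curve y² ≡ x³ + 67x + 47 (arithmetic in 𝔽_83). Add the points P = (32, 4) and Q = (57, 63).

(75, 24)

(32, 4) + (57, 63). λ = (63 - 4)/(57 - 32) ≡ 59/25 mod 83. 25⁻¹ ≡ 10 (mod 83) since 25·10 = 250 ≡ 1, so λ ≡ 9.
  x = λ² - 32 - 57 = 81 - 89 ≡ 75; y = λ·(32 - 75) - 4 ≡ 24. → (75, 24)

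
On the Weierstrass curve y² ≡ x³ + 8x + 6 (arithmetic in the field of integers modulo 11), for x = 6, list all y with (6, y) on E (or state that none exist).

x³ + 8x + 6 = 270 ≡ 6 (mod 11).
6 is a non-residue mod 11; no y exists.

none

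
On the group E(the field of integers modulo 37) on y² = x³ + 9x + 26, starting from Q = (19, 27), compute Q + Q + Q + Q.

(7, 5)

Double-and-add on 4 = (100)₂. Start with Q = (19, 27) for the leading 1-bit.
double: tangent at (19, 27): λ = (3·19² + 9)/(2·27) ≡ 19/17. 17⁻¹ ≡ 24 (mod 37), so λ ≡ 19·24 ≡ 12.
  x = λ² - 19 - 19 = 144 - 38 ≡ 32; y = λ·(19 - 32) - 27 ≡ 2. → (32, 2)
double: tangent at (32, 2): λ = (3·32² + 9)/(2·2) ≡ 10/4. 4⁻¹ ≡ 28 (mod 37), so λ ≡ 10·28 ≡ 21.
  x = λ² - 32 - 32 = 441 - 64 ≡ 7; y = λ·(32 - 7) - 2 ≡ 5. → (7, 5)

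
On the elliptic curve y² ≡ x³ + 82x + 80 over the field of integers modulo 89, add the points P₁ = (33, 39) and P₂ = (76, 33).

(33, 39) + (76, 33). λ = (33 - 39)/(76 - 33) ≡ 83/43 mod 89. 43⁻¹ ≡ 29 (mod 89) since 43·29 = 1247 ≡ 1, so λ ≡ 4.
  x = λ² - 33 - 76 = 16 - 109 ≡ 85; y = λ·(33 - 85) - 39 ≡ 20. → (85, 20)

(85, 20)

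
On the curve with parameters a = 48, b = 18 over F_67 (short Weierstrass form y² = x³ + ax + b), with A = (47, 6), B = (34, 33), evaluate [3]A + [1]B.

First 3A:
Repeated addition: build up to 3A.
2A: tangent at (47, 6): λ = (3·47² + 48)/(2·6) ≡ 42/12. 12⁻¹ ≡ 28 (mod 67) since 12·28 = 336 ≡ 1, so λ ≡ 42·28 ≡ 37.
  x = λ² - 47 - 47 = 1369 - 94 ≡ 2; y = λ·(47 - 2) - 6 ≡ 51. → (2, 51)
3A: (2, 51) + (47, 6). λ = (6 - 51)/(47 - 2) ≡ 22/45 mod 67. 45⁻¹ ≡ 3 (mod 67) since 45·3 = 135 ≡ 1, so λ ≡ 66.
  x = λ² - 2 - 47 = 4356 - 49 ≡ 19; y = λ·(2 - 19) - 51 ≡ 33. → (19, 33)
3A = (19, 33).
Finally 3A + B:
(19, 33) + (34, 33). λ = (33 - 33)/(34 - 19) ≡ 0/15 mod 67. 15⁻¹ ≡ 9 (mod 67), so λ ≡ 0.
  x = λ² - 19 - 34 = 0 - 53 ≡ 14; y = λ·(19 - 14) - 33 ≡ 34. → (14, 34)

(14, 34)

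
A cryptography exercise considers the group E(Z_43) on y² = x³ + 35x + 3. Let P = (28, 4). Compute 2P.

tangent at (28, 4): λ = (3·28² + 35)/(2·4) ≡ 22/8. 8⁻¹ ≡ 27 (mod 43) since 8·27 = 216 ≡ 1, so λ ≡ 22·27 ≡ 35.
  x = λ² - 28 - 28 = 1225 - 56 ≡ 8; y = λ·(28 - 8) - 4 ≡ 8. → (8, 8)

(8, 8)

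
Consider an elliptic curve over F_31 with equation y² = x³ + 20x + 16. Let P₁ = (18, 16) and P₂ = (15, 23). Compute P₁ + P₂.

(18, 16) + (15, 23). λ = (23 - 16)/(15 - 18) ≡ 7/28 mod 31. 28⁻¹ ≡ 10 (mod 31), so λ ≡ 8.
  x = λ² - 18 - 15 = 64 - 33 ≡ 0; y = λ·(18 - 0) - 16 ≡ 4. → (0, 4)

(0, 4)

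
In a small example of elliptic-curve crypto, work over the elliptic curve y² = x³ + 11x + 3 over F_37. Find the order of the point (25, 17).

2P: tangent at (25, 17): λ = (3·25² + 11)/(2·17) ≡ 36/34. 34⁻¹ ≡ 12 (mod 37) since 34·12 = 408 ≡ 1, so λ ≡ 36·12 ≡ 25.
  x = λ² - 25 - 25 = 625 - 50 ≡ 20; y = λ·(25 - 20) - 17 ≡ 34. → (20, 34)
3P: (20, 34) + (25, 17). λ = (17 - 34)/(25 - 20) ≡ 20/5 mod 37. 5⁻¹ ≡ 15 (mod 37), so λ ≡ 4.
  x = λ² - 20 - 25 = 16 - 45 ≡ 8; y = λ·(20 - 8) - 34 ≡ 14. → (8, 14)
4P: (8, 14) + (25, 17). λ = (17 - 14)/(25 - 8) ≡ 3/17 mod 37. 17⁻¹ ≡ 24 (mod 37) since 17·24 = 408 ≡ 1, so λ ≡ 35.
  x = λ² - 8 - 25 = 1225 - 33 ≡ 8; y = λ·(8 - 8) - 14 ≡ 23. → (8, 23)
5P: (8, 23) + (25, 17). λ = (17 - 23)/(25 - 8) ≡ 31/17 mod 37. 17⁻¹ ≡ 24 (mod 37), so λ ≡ 4.
  x = λ² - 8 - 25 = 16 - 33 ≡ 20; y = λ·(8 - 20) - 23 ≡ 3. → (20, 3)
6P: (20, 3) + (25, 17). λ = (17 - 3)/(25 - 20) ≡ 14/5 mod 37. 5⁻¹ ≡ 15 (mod 37) since 5·15 = 75 ≡ 1, so λ ≡ 25.
  x = λ² - 20 - 25 = 625 - 45 ≡ 25; y = λ·(20 - 25) - 3 ≡ 20. → (25, 20)
7P: (25, 20) + (25, 17): same x and y₁ ≡ -y₂, so the sum is ∞.
7P = ∞, so the order is 7.

7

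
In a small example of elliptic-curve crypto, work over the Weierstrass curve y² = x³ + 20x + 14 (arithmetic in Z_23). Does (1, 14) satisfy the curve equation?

yes

y² = 14² ≡ 12; x³ + 20x + 14 = 35 ≡ 12 (mod 23). 12 = 12.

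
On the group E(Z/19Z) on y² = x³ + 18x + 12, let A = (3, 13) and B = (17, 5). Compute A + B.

(3, 13) + (17, 5). λ = (5 - 13)/(17 - 3) ≡ 11/14 mod 19. 14⁻¹ ≡ 15 (mod 19) since 14·15 = 210 ≡ 1, so λ ≡ 13.
  x = λ² - 3 - 17 = 169 - 20 ≡ 16; y = λ·(3 - 16) - 13 ≡ 8. → (16, 8)

(16, 8)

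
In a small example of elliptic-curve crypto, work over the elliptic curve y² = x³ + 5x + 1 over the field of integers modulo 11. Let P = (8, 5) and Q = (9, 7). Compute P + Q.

(9, 4)

(8, 5) + (9, 7). λ = (7 - 5)/(9 - 8) ≡ 2/1 mod 11. 1⁻¹ ≡ 1 (mod 11), so λ ≡ 2.
  x = λ² - 8 - 9 = 4 - 17 ≡ 9; y = λ·(8 - 9) - 5 ≡ 4. → (9, 4)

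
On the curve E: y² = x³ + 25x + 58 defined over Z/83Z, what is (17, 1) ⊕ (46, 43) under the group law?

(37, 33)

(17, 1) + (46, 43). λ = (43 - 1)/(46 - 17) ≡ 42/29 mod 83. 29⁻¹ ≡ 63 (mod 83) since 29·63 = 1827 ≡ 1, so λ ≡ 73.
  x = λ² - 17 - 46 = 5329 - 63 ≡ 37; y = λ·(17 - 37) - 1 ≡ 33. → (37, 33)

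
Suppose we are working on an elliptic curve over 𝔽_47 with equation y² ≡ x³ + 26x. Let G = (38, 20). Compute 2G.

(32, 18)

tangent at (38, 20): λ = (3·38² + 26)/(2·20) ≡ 34/40. 40⁻¹ ≡ 20 (mod 47), so λ ≡ 34·20 ≡ 22.
  x = λ² - 38 - 38 = 484 - 76 ≡ 32; y = λ·(38 - 32) - 20 ≡ 18. → (32, 18)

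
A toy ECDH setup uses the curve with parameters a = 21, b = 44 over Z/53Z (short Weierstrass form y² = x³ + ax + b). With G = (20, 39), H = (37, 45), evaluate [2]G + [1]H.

First 2G:
Repeated addition: build up to 2G.
2G: tangent at (20, 39): λ = (3·20² + 21)/(2·39) ≡ 2/25. 25⁻¹ ≡ 17 (mod 53), so λ ≡ 2·17 ≡ 34.
  x = λ² - 20 - 20 = 1156 - 40 ≡ 3; y = λ·(20 - 3) - 39 ≡ 9. → (3, 9)
2G = (3, 9).
Finally 2G + H:
(3, 9) + (37, 45). λ = (45 - 9)/(37 - 3) ≡ 36/34 mod 53. 34⁻¹ ≡ 39 (mod 53) since 34·39 = 1326 ≡ 1, so λ ≡ 26.
  x = λ² - 3 - 37 = 676 - 40 ≡ 0; y = λ·(3 - 0) - 9 ≡ 16. → (0, 16)

(0, 16)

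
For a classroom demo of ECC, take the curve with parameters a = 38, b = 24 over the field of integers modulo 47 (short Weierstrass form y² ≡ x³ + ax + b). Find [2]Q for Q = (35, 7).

tangent at (35, 7): λ = (3·35² + 38)/(2·7) ≡ 0/14. 14⁻¹ ≡ 37 (mod 47) since 14·37 = 518 ≡ 1, so λ ≡ 0·37 ≡ 0.
  x = λ² - 35 - 35 = 0 - 70 ≡ 24; y = λ·(35 - 24) - 7 ≡ 40. → (24, 40)

(24, 40)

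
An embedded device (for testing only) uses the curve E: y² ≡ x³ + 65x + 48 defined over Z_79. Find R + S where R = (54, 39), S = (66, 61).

(26, 65)

(54, 39) + (66, 61). λ = (61 - 39)/(66 - 54) ≡ 22/12 mod 79. 12⁻¹ ≡ 33 (mod 79), so λ ≡ 15.
  x = λ² - 54 - 66 = 225 - 120 ≡ 26; y = λ·(54 - 26) - 39 ≡ 65. → (26, 65)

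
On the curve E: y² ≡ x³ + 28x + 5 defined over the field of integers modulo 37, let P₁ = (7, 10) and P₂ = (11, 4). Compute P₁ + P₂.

(7, 10) + (11, 4). λ = (4 - 10)/(11 - 7) ≡ 31/4 mod 37. 4⁻¹ ≡ 28 (mod 37), so λ ≡ 17.
  x = λ² - 7 - 11 = 289 - 18 ≡ 12; y = λ·(7 - 12) - 10 ≡ 16. → (12, 16)

(12, 16)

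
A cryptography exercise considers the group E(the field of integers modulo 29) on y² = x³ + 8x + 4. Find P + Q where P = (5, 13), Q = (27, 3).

(5, 13) + (27, 3). λ = (3 - 13)/(27 - 5) ≡ 19/22 mod 29. 22⁻¹ ≡ 4 (mod 29), so λ ≡ 18.
  x = λ² - 5 - 27 = 324 - 32 ≡ 2; y = λ·(5 - 2) - 13 ≡ 12. → (2, 12)

(2, 12)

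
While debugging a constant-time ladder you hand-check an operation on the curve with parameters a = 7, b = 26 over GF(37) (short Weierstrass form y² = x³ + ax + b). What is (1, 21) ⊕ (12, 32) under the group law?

(25, 29)

(1, 21) + (12, 32). λ = (32 - 21)/(12 - 1) ≡ 11/11 mod 37. 11⁻¹ ≡ 27 (mod 37), so λ ≡ 1.
  x = λ² - 1 - 12 = 1 - 13 ≡ 25; y = λ·(1 - 25) - 21 ≡ 29. → (25, 29)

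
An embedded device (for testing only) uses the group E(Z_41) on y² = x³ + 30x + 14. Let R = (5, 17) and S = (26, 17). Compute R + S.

(10, 24)

(5, 17) + (26, 17). λ = (17 - 17)/(26 - 5) ≡ 0/21 mod 41. 21⁻¹ ≡ 2 (mod 41), so λ ≡ 0.
  x = λ² - 5 - 26 = 0 - 31 ≡ 10; y = λ·(5 - 10) - 17 ≡ 24. → (10, 24)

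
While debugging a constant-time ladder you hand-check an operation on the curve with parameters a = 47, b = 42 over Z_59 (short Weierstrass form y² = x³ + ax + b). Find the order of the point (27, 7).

3

2P: tangent at (27, 7): λ = (3·27² + 47)/(2·7) ≡ 51/14. 14⁻¹ ≡ 38 (mod 59), so λ ≡ 51·38 ≡ 50.
  x = λ² - 27 - 27 = 2500 - 54 ≡ 27; y = λ·(27 - 27) - 7 ≡ 52. → (27, 52)
3P: (27, 52) + (27, 7): same x and y₁ ≡ -y₂, so the sum is O.
3P = O, so the order is 3.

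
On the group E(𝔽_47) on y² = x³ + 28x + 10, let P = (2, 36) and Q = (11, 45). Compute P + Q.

(35, 25)

(2, 36) + (11, 45). λ = (45 - 36)/(11 - 2) ≡ 9/9 mod 47. 9⁻¹ ≡ 21 (mod 47), so λ ≡ 1.
  x = λ² - 2 - 11 = 1 - 13 ≡ 35; y = λ·(2 - 35) - 36 ≡ 25. → (35, 25)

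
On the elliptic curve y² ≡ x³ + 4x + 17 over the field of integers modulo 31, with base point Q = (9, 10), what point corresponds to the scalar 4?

Repeated addition: build up to 4Q.
2Q: tangent at (9, 10): λ = (3·9² + 4)/(2·10) ≡ 30/20. 20⁻¹ ≡ 14 (mod 31) since 20·14 = 280 ≡ 1, so λ ≡ 30·14 ≡ 17.
  x = λ² - 9 - 9 = 289 - 18 ≡ 23; y = λ·(9 - 23) - 10 ≡ 0. → (23, 0)
3Q: (23, 0) + (9, 10). λ = (10 - 0)/(9 - 23) ≡ 10/17 mod 31. 17⁻¹ ≡ 11 (mod 31), so λ ≡ 17.
  x = λ² - 23 - 9 = 289 - 32 ≡ 9; y = λ·(23 - 9) - 0 ≡ 21. → (9, 21)
4Q: (9, 21) + (9, 10): same x and y₁ ≡ -y₂, so the sum is the point at infinity.

O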